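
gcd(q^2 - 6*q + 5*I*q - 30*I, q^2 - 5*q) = 1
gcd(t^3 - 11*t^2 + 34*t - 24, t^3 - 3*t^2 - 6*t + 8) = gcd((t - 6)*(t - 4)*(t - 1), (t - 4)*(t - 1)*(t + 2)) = t^2 - 5*t + 4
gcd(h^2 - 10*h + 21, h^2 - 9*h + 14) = h - 7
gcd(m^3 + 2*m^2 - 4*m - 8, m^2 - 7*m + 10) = m - 2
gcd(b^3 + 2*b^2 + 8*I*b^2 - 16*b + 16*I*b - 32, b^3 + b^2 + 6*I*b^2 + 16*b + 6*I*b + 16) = 1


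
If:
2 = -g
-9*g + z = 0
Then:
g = -2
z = -18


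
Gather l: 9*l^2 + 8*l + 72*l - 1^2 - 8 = 9*l^2 + 80*l - 9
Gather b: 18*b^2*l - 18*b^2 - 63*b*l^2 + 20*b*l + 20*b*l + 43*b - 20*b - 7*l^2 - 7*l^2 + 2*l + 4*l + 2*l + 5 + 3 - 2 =b^2*(18*l - 18) + b*(-63*l^2 + 40*l + 23) - 14*l^2 + 8*l + 6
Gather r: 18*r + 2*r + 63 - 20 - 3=20*r + 40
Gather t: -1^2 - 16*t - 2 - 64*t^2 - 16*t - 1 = -64*t^2 - 32*t - 4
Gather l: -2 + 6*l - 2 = 6*l - 4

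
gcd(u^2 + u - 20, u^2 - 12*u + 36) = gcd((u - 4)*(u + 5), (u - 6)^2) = 1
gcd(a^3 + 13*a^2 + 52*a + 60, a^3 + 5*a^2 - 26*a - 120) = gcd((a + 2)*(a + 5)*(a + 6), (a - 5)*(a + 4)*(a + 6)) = a + 6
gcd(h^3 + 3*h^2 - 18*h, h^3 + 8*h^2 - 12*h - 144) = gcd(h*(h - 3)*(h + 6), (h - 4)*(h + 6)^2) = h + 6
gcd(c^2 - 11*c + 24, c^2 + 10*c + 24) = 1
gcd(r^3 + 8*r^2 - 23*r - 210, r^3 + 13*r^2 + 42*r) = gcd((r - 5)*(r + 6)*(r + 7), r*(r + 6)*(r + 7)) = r^2 + 13*r + 42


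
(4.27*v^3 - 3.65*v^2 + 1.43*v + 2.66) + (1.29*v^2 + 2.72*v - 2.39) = 4.27*v^3 - 2.36*v^2 + 4.15*v + 0.27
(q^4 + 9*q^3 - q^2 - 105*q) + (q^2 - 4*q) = q^4 + 9*q^3 - 109*q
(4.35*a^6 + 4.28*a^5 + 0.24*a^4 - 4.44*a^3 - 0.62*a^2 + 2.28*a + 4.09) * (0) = 0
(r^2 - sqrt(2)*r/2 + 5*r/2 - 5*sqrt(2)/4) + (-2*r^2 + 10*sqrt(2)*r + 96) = -r^2 + 5*r/2 + 19*sqrt(2)*r/2 - 5*sqrt(2)/4 + 96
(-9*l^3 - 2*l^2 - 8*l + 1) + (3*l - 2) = -9*l^3 - 2*l^2 - 5*l - 1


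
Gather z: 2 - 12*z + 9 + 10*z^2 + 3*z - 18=10*z^2 - 9*z - 7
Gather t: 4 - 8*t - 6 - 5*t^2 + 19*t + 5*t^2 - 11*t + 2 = 0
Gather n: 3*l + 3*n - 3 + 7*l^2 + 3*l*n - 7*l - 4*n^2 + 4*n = 7*l^2 - 4*l - 4*n^2 + n*(3*l + 7) - 3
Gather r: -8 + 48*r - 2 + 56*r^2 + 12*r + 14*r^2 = 70*r^2 + 60*r - 10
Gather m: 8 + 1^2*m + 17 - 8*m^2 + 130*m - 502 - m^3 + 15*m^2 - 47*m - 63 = -m^3 + 7*m^2 + 84*m - 540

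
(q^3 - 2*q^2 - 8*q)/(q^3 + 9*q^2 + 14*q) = (q - 4)/(q + 7)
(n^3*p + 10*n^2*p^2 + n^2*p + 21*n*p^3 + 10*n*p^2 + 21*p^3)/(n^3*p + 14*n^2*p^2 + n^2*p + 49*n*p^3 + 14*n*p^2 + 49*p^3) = (n + 3*p)/(n + 7*p)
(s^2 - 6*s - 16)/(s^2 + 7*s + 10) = (s - 8)/(s + 5)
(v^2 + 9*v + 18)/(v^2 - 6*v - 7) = (v^2 + 9*v + 18)/(v^2 - 6*v - 7)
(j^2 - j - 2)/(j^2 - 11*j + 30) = (j^2 - j - 2)/(j^2 - 11*j + 30)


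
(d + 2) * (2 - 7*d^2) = -7*d^3 - 14*d^2 + 2*d + 4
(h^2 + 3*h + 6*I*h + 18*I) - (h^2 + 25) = 3*h + 6*I*h - 25 + 18*I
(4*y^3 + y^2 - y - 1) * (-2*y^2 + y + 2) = -8*y^5 + 2*y^4 + 11*y^3 + 3*y^2 - 3*y - 2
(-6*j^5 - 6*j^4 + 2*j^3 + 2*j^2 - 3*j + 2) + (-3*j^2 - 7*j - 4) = -6*j^5 - 6*j^4 + 2*j^3 - j^2 - 10*j - 2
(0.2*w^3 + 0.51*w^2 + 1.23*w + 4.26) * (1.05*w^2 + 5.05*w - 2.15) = 0.21*w^5 + 1.5455*w^4 + 3.437*w^3 + 9.588*w^2 + 18.8685*w - 9.159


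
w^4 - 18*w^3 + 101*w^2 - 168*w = w*(w - 8)*(w - 7)*(w - 3)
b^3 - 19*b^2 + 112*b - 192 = (b - 8)^2*(b - 3)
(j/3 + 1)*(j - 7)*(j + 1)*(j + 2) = j^4/3 - j^3/3 - 31*j^2/3 - 71*j/3 - 14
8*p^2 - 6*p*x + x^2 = (-4*p + x)*(-2*p + x)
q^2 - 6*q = q*(q - 6)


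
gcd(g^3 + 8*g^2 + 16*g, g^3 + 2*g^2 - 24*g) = g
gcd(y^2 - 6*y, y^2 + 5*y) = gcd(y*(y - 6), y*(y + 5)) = y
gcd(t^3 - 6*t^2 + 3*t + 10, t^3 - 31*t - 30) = t + 1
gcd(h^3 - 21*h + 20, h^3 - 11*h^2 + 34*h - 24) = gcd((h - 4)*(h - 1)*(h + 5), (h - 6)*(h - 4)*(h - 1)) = h^2 - 5*h + 4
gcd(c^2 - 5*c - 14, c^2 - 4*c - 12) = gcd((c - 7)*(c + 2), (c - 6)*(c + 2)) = c + 2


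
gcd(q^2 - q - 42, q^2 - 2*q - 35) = q - 7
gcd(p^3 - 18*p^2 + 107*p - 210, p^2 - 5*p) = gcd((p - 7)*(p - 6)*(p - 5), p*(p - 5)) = p - 5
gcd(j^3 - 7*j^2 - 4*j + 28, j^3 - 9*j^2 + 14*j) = j^2 - 9*j + 14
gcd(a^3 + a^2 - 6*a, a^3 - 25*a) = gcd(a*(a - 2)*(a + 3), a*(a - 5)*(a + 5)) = a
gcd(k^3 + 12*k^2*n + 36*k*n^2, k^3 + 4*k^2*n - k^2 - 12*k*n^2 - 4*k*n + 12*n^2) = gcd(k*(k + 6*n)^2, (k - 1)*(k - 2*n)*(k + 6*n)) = k + 6*n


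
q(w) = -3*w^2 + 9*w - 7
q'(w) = 9 - 6*w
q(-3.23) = -67.37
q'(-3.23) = 28.38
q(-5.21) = -135.32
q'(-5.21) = 40.26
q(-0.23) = -9.23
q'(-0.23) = 10.38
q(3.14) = -8.32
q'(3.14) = -9.84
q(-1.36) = -24.79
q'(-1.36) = 17.16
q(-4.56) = -110.42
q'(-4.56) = 36.36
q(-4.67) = -114.46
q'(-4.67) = 37.02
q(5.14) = -40.00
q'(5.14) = -21.84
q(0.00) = -7.00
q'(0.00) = 9.00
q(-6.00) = -169.00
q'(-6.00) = 45.00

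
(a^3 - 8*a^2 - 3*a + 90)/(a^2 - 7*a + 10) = (a^2 - 3*a - 18)/(a - 2)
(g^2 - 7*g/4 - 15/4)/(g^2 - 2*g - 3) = (g + 5/4)/(g + 1)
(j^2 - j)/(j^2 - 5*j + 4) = j/(j - 4)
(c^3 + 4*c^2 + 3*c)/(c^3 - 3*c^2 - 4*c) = (c + 3)/(c - 4)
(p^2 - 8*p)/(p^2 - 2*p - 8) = p*(8 - p)/(-p^2 + 2*p + 8)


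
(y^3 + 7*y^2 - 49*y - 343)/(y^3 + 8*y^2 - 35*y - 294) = (y - 7)/(y - 6)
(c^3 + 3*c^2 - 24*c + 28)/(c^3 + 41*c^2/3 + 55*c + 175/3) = 3*(c^2 - 4*c + 4)/(3*c^2 + 20*c + 25)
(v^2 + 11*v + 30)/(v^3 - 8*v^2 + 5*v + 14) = (v^2 + 11*v + 30)/(v^3 - 8*v^2 + 5*v + 14)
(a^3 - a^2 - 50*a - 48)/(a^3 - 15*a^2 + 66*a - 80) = (a^2 + 7*a + 6)/(a^2 - 7*a + 10)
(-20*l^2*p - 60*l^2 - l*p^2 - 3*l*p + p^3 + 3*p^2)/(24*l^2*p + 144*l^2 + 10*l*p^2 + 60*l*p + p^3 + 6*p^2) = (-5*l*p - 15*l + p^2 + 3*p)/(6*l*p + 36*l + p^2 + 6*p)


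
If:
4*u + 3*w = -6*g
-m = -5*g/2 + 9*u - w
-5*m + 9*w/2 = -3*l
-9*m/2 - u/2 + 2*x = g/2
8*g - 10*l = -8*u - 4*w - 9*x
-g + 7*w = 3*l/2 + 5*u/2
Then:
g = 0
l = 0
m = 0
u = 0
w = 0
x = 0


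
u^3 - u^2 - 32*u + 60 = (u - 5)*(u - 2)*(u + 6)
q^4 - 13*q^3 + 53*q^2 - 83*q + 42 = (q - 7)*(q - 3)*(q - 2)*(q - 1)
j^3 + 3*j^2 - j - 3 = (j - 1)*(j + 1)*(j + 3)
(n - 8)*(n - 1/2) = n^2 - 17*n/2 + 4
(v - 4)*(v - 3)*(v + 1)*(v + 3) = v^4 - 3*v^3 - 13*v^2 + 27*v + 36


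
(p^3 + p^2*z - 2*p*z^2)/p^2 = p + z - 2*z^2/p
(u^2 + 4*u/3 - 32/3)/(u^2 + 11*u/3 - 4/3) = (3*u - 8)/(3*u - 1)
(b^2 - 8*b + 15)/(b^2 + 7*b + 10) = (b^2 - 8*b + 15)/(b^2 + 7*b + 10)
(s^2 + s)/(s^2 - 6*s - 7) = s/(s - 7)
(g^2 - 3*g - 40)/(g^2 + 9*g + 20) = (g - 8)/(g + 4)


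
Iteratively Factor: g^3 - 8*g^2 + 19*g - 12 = (g - 3)*(g^2 - 5*g + 4) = (g - 3)*(g - 1)*(g - 4)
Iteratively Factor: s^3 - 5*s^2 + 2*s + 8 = (s - 4)*(s^2 - s - 2) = (s - 4)*(s + 1)*(s - 2)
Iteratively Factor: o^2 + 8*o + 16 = (o + 4)*(o + 4)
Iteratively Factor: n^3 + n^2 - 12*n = (n)*(n^2 + n - 12) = n*(n - 3)*(n + 4)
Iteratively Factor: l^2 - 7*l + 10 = (l - 2)*(l - 5)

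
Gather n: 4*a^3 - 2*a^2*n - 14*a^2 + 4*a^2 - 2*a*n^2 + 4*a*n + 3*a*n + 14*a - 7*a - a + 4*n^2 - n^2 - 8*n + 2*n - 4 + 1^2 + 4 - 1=4*a^3 - 10*a^2 + 6*a + n^2*(3 - 2*a) + n*(-2*a^2 + 7*a - 6)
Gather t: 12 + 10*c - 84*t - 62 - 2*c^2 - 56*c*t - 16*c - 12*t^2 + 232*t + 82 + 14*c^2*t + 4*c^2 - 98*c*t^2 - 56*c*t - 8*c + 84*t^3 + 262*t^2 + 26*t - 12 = 2*c^2 - 14*c + 84*t^3 + t^2*(250 - 98*c) + t*(14*c^2 - 112*c + 174) + 20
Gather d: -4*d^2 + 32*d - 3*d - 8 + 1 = -4*d^2 + 29*d - 7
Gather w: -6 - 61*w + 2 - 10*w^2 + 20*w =-10*w^2 - 41*w - 4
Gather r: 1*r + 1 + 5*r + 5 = 6*r + 6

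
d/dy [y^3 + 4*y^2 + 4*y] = 3*y^2 + 8*y + 4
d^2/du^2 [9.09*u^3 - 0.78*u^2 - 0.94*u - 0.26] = 54.54*u - 1.56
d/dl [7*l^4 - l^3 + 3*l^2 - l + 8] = 28*l^3 - 3*l^2 + 6*l - 1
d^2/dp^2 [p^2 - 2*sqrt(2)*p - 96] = 2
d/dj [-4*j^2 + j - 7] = 1 - 8*j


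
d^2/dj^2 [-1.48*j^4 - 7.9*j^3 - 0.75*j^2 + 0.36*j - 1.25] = -17.76*j^2 - 47.4*j - 1.5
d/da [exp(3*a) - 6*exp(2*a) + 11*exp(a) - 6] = (3*exp(2*a) - 12*exp(a) + 11)*exp(a)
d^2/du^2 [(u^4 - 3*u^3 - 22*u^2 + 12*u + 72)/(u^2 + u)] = 2*(u^6 + 3*u^5 + 3*u^4 + 31*u^3 + 216*u^2 + 216*u + 72)/(u^3*(u^3 + 3*u^2 + 3*u + 1))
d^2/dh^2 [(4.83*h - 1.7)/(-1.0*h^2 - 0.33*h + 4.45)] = (-(2.0*h + 0.33)*(4.0*h + 0.66)*(4.83*h - 1.7) + (28.98*h - 0.2122)*(1.0*h^2 + 0.33*h - 4.45))/(1.0*h^2 + 0.33*h - 4.45)^3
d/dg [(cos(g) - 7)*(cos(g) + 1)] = 2*(3 - cos(g))*sin(g)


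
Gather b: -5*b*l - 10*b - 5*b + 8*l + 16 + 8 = b*(-5*l - 15) + 8*l + 24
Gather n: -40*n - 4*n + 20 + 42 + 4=66 - 44*n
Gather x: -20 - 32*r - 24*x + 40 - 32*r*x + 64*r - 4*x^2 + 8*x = 32*r - 4*x^2 + x*(-32*r - 16) + 20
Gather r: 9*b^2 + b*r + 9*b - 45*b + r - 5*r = 9*b^2 - 36*b + r*(b - 4)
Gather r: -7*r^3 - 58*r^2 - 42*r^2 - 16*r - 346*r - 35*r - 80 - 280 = -7*r^3 - 100*r^2 - 397*r - 360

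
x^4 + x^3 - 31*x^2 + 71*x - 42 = (x - 3)*(x - 2)*(x - 1)*(x + 7)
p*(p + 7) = p^2 + 7*p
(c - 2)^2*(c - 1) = c^3 - 5*c^2 + 8*c - 4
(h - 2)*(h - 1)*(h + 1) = h^3 - 2*h^2 - h + 2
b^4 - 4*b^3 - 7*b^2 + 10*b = b*(b - 5)*(b - 1)*(b + 2)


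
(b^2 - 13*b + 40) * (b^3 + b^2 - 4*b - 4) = b^5 - 12*b^4 + 23*b^3 + 88*b^2 - 108*b - 160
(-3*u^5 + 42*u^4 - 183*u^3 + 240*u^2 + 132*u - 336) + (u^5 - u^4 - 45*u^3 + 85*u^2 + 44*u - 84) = -2*u^5 + 41*u^4 - 228*u^3 + 325*u^2 + 176*u - 420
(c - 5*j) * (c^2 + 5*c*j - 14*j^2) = c^3 - 39*c*j^2 + 70*j^3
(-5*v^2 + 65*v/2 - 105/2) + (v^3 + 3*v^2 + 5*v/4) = v^3 - 2*v^2 + 135*v/4 - 105/2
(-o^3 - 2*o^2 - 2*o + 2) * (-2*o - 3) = 2*o^4 + 7*o^3 + 10*o^2 + 2*o - 6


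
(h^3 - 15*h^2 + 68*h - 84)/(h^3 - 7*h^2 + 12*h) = (h^3 - 15*h^2 + 68*h - 84)/(h*(h^2 - 7*h + 12))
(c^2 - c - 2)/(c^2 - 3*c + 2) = (c + 1)/(c - 1)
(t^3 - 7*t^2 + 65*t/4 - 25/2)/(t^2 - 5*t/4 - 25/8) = 2*(2*t^2 - 9*t + 10)/(4*t + 5)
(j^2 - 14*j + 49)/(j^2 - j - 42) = (j - 7)/(j + 6)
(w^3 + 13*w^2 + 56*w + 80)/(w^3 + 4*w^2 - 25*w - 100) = (w + 4)/(w - 5)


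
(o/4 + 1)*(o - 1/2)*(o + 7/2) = o^3/4 + 7*o^2/4 + 41*o/16 - 7/4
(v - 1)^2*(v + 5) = v^3 + 3*v^2 - 9*v + 5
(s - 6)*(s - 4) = s^2 - 10*s + 24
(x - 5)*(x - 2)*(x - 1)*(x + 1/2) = x^4 - 15*x^3/2 + 13*x^2 - 3*x/2 - 5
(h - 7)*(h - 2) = h^2 - 9*h + 14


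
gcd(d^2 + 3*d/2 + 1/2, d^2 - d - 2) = d + 1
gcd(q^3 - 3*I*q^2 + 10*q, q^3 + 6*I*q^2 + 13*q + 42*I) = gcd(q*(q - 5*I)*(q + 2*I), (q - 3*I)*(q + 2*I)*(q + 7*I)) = q + 2*I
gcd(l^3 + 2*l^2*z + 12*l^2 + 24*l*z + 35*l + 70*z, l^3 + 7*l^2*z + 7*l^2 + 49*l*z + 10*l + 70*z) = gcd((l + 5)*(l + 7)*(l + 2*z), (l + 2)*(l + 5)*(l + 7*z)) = l + 5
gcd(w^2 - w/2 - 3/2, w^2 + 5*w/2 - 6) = w - 3/2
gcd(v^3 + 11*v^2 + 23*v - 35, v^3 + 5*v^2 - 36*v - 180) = v + 5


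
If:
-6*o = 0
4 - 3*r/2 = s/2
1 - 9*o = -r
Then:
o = 0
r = -1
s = 11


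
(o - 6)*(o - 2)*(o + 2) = o^3 - 6*o^2 - 4*o + 24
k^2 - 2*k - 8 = (k - 4)*(k + 2)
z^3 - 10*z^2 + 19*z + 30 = (z - 6)*(z - 5)*(z + 1)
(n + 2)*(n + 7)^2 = n^3 + 16*n^2 + 77*n + 98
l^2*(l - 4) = l^3 - 4*l^2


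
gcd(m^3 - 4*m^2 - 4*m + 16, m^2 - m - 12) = m - 4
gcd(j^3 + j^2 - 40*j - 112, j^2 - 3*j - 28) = j^2 - 3*j - 28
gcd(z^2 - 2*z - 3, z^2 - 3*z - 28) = 1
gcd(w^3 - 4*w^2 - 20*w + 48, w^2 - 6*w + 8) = w - 2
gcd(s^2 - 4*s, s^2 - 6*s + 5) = 1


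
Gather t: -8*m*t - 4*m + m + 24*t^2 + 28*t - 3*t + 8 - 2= -3*m + 24*t^2 + t*(25 - 8*m) + 6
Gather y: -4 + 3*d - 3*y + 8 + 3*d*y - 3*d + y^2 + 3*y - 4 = 3*d*y + y^2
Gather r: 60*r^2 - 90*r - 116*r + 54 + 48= 60*r^2 - 206*r + 102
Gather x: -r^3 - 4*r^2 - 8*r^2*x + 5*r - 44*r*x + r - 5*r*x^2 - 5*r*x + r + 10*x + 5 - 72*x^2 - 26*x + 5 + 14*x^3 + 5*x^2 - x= -r^3 - 4*r^2 + 7*r + 14*x^3 + x^2*(-5*r - 67) + x*(-8*r^2 - 49*r - 17) + 10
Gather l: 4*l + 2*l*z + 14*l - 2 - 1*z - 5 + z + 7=l*(2*z + 18)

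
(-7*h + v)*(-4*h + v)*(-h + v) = -28*h^3 + 39*h^2*v - 12*h*v^2 + v^3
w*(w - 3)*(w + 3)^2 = w^4 + 3*w^3 - 9*w^2 - 27*w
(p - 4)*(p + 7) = p^2 + 3*p - 28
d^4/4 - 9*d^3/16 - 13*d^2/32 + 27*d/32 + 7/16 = (d/4 + 1/4)*(d - 2)*(d - 7/4)*(d + 1/2)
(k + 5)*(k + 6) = k^2 + 11*k + 30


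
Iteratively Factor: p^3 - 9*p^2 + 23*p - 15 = (p - 1)*(p^2 - 8*p + 15) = (p - 3)*(p - 1)*(p - 5)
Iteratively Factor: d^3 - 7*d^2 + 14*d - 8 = (d - 2)*(d^2 - 5*d + 4) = (d - 4)*(d - 2)*(d - 1)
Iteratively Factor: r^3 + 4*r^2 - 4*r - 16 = (r + 4)*(r^2 - 4) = (r - 2)*(r + 4)*(r + 2)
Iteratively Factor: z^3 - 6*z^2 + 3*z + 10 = (z - 5)*(z^2 - z - 2) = (z - 5)*(z - 2)*(z + 1)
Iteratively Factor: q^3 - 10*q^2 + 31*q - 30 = (q - 2)*(q^2 - 8*q + 15) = (q - 5)*(q - 2)*(q - 3)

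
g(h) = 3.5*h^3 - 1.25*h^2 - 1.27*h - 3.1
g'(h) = 10.5*h^2 - 2.5*h - 1.27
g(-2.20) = -43.62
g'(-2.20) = 55.05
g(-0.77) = -4.46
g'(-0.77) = 6.88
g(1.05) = -1.76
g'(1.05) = 7.68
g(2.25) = 27.58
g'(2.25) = 46.26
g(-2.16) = -41.46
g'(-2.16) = 53.12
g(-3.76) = -202.05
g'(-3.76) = 156.57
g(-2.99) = -104.04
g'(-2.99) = 100.08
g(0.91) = -2.65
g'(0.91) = 5.15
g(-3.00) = -105.04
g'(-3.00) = 100.73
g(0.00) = -3.10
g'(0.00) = -1.27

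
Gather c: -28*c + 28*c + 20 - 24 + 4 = 0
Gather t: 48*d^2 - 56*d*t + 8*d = 48*d^2 - 56*d*t + 8*d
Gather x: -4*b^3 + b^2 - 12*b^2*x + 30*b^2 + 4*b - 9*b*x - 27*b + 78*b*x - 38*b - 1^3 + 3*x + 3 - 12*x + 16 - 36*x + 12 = -4*b^3 + 31*b^2 - 61*b + x*(-12*b^2 + 69*b - 45) + 30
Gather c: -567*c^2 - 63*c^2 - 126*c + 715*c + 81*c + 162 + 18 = -630*c^2 + 670*c + 180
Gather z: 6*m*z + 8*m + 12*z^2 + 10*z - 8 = 8*m + 12*z^2 + z*(6*m + 10) - 8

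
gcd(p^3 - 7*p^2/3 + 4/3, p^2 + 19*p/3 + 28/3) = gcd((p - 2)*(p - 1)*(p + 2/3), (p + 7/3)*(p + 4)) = 1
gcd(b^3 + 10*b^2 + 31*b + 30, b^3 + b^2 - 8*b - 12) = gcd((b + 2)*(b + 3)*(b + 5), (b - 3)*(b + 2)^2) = b + 2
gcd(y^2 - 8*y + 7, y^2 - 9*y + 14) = y - 7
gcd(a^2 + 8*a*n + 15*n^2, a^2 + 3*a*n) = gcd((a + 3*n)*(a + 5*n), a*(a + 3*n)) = a + 3*n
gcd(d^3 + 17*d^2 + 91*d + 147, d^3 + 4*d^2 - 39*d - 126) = d^2 + 10*d + 21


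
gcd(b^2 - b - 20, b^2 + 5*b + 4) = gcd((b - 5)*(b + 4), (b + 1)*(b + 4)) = b + 4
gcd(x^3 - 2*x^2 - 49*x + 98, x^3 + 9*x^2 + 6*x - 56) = x^2 + 5*x - 14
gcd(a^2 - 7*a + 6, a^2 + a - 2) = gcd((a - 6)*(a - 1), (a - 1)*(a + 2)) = a - 1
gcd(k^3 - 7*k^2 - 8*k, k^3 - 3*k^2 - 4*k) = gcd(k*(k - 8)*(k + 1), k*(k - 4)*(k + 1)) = k^2 + k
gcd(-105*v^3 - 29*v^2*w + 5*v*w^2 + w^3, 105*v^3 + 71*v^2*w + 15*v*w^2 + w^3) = 21*v^2 + 10*v*w + w^2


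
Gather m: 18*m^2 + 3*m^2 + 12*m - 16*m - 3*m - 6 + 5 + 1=21*m^2 - 7*m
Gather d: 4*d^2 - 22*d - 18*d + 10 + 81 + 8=4*d^2 - 40*d + 99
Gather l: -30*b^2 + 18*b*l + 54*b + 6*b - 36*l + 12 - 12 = -30*b^2 + 60*b + l*(18*b - 36)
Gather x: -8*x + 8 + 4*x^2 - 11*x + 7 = 4*x^2 - 19*x + 15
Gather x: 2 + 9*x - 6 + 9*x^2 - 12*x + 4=9*x^2 - 3*x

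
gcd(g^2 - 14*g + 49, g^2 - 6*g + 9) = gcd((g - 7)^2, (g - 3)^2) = 1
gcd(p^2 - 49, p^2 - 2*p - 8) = 1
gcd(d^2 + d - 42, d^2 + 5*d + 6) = 1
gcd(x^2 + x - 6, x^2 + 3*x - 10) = x - 2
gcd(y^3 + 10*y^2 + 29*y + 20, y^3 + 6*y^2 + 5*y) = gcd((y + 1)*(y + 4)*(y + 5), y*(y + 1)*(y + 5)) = y^2 + 6*y + 5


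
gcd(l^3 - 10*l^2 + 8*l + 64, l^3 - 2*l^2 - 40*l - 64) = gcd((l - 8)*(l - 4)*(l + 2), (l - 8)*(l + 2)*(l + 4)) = l^2 - 6*l - 16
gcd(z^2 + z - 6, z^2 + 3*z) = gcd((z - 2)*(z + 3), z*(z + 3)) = z + 3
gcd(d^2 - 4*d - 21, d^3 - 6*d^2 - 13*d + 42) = d^2 - 4*d - 21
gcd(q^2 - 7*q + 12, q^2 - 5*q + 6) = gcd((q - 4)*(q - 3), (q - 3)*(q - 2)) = q - 3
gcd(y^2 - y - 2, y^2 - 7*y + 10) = y - 2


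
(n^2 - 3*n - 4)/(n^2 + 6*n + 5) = (n - 4)/(n + 5)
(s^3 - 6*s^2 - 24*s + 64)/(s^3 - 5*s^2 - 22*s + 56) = (s - 8)/(s - 7)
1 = 1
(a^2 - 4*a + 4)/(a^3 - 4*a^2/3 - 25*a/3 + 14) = 3*(a - 2)/(3*a^2 + 2*a - 21)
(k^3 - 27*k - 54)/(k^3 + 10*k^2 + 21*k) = (k^2 - 3*k - 18)/(k*(k + 7))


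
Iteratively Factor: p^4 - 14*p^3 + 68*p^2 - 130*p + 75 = (p - 5)*(p^3 - 9*p^2 + 23*p - 15) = (p - 5)^2*(p^2 - 4*p + 3) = (p - 5)^2*(p - 1)*(p - 3)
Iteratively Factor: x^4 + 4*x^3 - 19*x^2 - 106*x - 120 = (x + 3)*(x^3 + x^2 - 22*x - 40) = (x + 3)*(x + 4)*(x^2 - 3*x - 10) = (x + 2)*(x + 3)*(x + 4)*(x - 5)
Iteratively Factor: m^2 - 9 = (m + 3)*(m - 3)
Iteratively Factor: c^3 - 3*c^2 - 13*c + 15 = (c - 1)*(c^2 - 2*c - 15) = (c - 1)*(c + 3)*(c - 5)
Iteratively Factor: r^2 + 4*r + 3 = (r + 3)*(r + 1)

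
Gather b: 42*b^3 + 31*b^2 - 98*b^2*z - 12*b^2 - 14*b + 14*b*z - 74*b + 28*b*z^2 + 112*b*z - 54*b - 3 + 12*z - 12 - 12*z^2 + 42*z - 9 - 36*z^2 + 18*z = 42*b^3 + b^2*(19 - 98*z) + b*(28*z^2 + 126*z - 142) - 48*z^2 + 72*z - 24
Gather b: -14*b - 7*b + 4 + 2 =6 - 21*b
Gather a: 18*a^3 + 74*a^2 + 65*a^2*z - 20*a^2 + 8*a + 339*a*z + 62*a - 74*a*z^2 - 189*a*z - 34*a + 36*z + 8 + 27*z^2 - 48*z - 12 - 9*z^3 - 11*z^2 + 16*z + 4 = 18*a^3 + a^2*(65*z + 54) + a*(-74*z^2 + 150*z + 36) - 9*z^3 + 16*z^2 + 4*z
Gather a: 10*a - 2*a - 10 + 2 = 8*a - 8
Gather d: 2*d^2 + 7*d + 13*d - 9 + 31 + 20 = 2*d^2 + 20*d + 42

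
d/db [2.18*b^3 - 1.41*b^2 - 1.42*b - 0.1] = 6.54*b^2 - 2.82*b - 1.42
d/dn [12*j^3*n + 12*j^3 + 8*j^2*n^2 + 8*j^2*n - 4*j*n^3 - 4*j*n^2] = 4*j*(3*j^2 + 4*j*n + 2*j - 3*n^2 - 2*n)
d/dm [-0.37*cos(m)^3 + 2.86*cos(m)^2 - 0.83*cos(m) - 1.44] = (1.11*cos(m)^2 - 5.72*cos(m) + 0.83)*sin(m)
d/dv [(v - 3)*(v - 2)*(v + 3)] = 3*v^2 - 4*v - 9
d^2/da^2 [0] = 0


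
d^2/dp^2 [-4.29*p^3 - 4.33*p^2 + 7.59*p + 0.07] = -25.74*p - 8.66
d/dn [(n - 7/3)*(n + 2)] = 2*n - 1/3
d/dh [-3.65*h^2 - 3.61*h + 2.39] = -7.3*h - 3.61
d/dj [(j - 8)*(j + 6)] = 2*j - 2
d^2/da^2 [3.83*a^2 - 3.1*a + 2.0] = 7.66000000000000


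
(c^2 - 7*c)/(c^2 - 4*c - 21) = c/(c + 3)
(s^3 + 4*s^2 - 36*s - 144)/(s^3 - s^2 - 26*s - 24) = (s + 6)/(s + 1)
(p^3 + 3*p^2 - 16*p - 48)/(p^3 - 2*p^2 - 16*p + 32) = (p + 3)/(p - 2)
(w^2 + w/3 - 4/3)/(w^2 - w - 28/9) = 3*(w - 1)/(3*w - 7)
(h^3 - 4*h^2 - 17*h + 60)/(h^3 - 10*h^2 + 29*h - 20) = (h^2 + h - 12)/(h^2 - 5*h + 4)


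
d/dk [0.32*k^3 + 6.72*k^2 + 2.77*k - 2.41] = 0.96*k^2 + 13.44*k + 2.77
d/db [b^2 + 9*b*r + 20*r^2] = 2*b + 9*r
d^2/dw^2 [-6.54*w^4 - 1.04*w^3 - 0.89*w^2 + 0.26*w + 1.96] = -78.48*w^2 - 6.24*w - 1.78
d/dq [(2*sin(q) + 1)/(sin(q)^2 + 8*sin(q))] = 2*(-sin(q) + cos(q)^2 - 5)*cos(q)/((sin(q) + 8)^2*sin(q)^2)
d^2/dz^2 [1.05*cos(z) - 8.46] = -1.05*cos(z)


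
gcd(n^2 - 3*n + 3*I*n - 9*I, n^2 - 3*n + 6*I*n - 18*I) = n - 3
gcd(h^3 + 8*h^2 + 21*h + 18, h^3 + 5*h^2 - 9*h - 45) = h + 3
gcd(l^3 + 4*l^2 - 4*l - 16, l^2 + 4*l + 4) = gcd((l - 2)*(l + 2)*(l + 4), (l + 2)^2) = l + 2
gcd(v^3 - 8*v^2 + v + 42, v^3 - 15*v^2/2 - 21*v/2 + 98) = v - 7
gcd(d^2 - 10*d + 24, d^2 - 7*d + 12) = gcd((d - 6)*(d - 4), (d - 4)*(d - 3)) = d - 4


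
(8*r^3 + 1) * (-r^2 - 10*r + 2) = -8*r^5 - 80*r^4 + 16*r^3 - r^2 - 10*r + 2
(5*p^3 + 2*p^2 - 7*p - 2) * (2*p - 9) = 10*p^4 - 41*p^3 - 32*p^2 + 59*p + 18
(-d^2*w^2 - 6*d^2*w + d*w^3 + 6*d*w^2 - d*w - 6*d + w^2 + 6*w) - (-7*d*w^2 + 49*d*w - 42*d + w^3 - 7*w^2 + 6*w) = -d^2*w^2 - 6*d^2*w + d*w^3 + 13*d*w^2 - 50*d*w + 36*d - w^3 + 8*w^2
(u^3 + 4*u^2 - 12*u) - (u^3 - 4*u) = 4*u^2 - 8*u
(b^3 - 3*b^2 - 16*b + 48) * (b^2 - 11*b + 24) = b^5 - 14*b^4 + 41*b^3 + 152*b^2 - 912*b + 1152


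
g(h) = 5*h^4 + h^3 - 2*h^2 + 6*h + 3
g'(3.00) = 561.00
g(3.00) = 435.00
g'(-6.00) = -4182.00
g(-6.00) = 6159.00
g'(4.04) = 1357.59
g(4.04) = 1392.51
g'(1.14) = 34.97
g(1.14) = 17.17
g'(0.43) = 6.42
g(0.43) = 5.46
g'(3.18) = 666.77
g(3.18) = 545.32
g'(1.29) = 48.77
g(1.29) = 23.40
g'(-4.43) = -1656.17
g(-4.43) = 1775.92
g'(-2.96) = -474.56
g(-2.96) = 325.61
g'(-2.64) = -330.53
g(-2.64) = 197.70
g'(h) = 20*h^3 + 3*h^2 - 4*h + 6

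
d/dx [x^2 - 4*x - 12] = 2*x - 4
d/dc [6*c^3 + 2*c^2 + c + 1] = 18*c^2 + 4*c + 1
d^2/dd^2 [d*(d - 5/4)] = 2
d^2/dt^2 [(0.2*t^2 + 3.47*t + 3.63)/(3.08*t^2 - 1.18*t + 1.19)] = (67.289376*t^3 + 202.215552*t^2 - 155.466696*t - 6.18894)/(29.218112*t^6 - 33.581856*t^5 + 46.732224*t^4 - 27.592648*t^3 + 18.055632*t^2 - 5.012994*t + 1.685159)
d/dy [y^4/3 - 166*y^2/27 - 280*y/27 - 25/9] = 4*y^3/3 - 332*y/27 - 280/27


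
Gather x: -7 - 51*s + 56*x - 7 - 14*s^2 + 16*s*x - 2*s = -14*s^2 - 53*s + x*(16*s + 56) - 14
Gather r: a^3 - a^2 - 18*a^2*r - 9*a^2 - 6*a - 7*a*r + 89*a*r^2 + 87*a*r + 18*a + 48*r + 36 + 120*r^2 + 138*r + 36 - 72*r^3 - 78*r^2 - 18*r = a^3 - 10*a^2 + 12*a - 72*r^3 + r^2*(89*a + 42) + r*(-18*a^2 + 80*a + 168) + 72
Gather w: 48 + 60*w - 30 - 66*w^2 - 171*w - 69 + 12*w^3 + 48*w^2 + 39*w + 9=12*w^3 - 18*w^2 - 72*w - 42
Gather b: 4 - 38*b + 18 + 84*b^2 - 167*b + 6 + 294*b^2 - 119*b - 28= 378*b^2 - 324*b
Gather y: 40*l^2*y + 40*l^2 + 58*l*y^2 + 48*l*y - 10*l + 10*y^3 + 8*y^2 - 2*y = 40*l^2 - 10*l + 10*y^3 + y^2*(58*l + 8) + y*(40*l^2 + 48*l - 2)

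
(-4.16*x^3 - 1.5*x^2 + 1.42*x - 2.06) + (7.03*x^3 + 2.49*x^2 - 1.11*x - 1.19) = 2.87*x^3 + 0.99*x^2 + 0.31*x - 3.25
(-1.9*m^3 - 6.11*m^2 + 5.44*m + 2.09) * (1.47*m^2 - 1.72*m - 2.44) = -2.793*m^5 - 5.7137*m^4 + 23.142*m^3 + 8.6239*m^2 - 16.8684*m - 5.0996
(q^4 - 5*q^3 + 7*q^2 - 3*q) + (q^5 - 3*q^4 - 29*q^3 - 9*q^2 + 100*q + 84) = q^5 - 2*q^4 - 34*q^3 - 2*q^2 + 97*q + 84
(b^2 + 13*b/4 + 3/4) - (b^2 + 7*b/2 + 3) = -b/4 - 9/4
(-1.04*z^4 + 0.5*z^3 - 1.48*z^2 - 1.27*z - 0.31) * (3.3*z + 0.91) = -3.432*z^5 + 0.7036*z^4 - 4.429*z^3 - 5.5378*z^2 - 2.1787*z - 0.2821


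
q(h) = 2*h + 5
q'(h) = 2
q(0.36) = 5.72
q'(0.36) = 2.00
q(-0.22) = 4.56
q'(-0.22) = 2.00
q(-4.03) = -3.06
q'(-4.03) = 2.00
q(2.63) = 10.26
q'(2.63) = 2.00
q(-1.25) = 2.50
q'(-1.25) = 2.00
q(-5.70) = -6.40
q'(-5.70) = 2.00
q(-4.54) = -4.08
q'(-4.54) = 2.00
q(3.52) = 12.04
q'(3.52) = 2.00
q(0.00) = 5.00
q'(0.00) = 2.00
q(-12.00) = -19.00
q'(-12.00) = 2.00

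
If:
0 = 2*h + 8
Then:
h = -4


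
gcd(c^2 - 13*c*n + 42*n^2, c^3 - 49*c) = 1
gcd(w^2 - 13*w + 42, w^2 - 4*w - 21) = w - 7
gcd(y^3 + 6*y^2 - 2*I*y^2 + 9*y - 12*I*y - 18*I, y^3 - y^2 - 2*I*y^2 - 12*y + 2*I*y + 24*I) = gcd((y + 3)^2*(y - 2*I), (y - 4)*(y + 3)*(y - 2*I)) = y^2 + y*(3 - 2*I) - 6*I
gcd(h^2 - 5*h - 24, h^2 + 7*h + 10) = 1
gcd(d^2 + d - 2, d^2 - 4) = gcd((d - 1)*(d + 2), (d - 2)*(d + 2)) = d + 2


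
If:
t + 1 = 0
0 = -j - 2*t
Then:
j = 2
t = -1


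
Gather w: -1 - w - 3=-w - 4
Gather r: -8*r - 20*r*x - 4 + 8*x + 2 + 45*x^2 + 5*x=r*(-20*x - 8) + 45*x^2 + 13*x - 2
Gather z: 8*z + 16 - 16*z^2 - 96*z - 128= -16*z^2 - 88*z - 112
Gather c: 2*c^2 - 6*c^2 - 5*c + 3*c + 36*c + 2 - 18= -4*c^2 + 34*c - 16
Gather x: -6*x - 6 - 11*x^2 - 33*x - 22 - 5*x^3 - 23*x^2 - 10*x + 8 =-5*x^3 - 34*x^2 - 49*x - 20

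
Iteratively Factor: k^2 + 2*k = (k)*(k + 2)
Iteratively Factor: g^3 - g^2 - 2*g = (g)*(g^2 - g - 2) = g*(g + 1)*(g - 2)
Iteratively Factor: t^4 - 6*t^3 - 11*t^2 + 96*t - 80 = (t - 1)*(t^3 - 5*t^2 - 16*t + 80) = (t - 4)*(t - 1)*(t^2 - t - 20) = (t - 4)*(t - 1)*(t + 4)*(t - 5)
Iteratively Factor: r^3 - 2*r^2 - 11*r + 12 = (r - 4)*(r^2 + 2*r - 3) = (r - 4)*(r + 3)*(r - 1)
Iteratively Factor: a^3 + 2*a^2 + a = (a + 1)*(a^2 + a) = a*(a + 1)*(a + 1)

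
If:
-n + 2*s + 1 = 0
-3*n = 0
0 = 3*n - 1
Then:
No Solution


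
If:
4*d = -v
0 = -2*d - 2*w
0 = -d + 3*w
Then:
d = 0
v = 0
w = 0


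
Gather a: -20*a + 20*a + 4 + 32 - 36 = 0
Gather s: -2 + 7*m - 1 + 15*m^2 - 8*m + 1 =15*m^2 - m - 2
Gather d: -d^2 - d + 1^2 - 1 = -d^2 - d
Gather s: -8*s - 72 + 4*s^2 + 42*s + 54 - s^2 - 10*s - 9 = 3*s^2 + 24*s - 27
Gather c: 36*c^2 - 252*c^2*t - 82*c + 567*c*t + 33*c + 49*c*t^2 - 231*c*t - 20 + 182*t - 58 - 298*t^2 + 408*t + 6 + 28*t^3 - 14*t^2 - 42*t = c^2*(36 - 252*t) + c*(49*t^2 + 336*t - 49) + 28*t^3 - 312*t^2 + 548*t - 72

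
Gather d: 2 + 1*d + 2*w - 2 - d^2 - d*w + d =-d^2 + d*(2 - w) + 2*w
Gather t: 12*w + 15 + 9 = 12*w + 24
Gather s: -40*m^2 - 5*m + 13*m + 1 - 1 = -40*m^2 + 8*m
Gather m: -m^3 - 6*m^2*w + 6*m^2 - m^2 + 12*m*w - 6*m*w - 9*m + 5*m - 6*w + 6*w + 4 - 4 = -m^3 + m^2*(5 - 6*w) + m*(6*w - 4)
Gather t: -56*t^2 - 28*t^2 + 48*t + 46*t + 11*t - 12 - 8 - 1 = -84*t^2 + 105*t - 21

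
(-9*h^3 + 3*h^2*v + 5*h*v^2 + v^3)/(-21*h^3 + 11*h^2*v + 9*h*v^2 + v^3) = (3*h + v)/(7*h + v)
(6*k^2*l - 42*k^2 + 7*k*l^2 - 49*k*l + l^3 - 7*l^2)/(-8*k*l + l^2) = (-6*k^2*l + 42*k^2 - 7*k*l^2 + 49*k*l - l^3 + 7*l^2)/(l*(8*k - l))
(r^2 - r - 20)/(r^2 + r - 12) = (r - 5)/(r - 3)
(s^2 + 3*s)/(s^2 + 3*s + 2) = s*(s + 3)/(s^2 + 3*s + 2)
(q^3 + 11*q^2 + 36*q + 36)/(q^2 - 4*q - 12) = (q^2 + 9*q + 18)/(q - 6)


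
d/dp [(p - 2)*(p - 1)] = 2*p - 3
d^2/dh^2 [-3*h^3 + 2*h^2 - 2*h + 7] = 4 - 18*h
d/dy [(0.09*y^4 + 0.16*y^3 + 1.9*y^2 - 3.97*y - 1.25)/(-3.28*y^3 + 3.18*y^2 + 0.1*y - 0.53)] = (-0.2952*y^6 + 0.5724*y^5 + 6.7678*y^4 - 26.202*y^3 + 0.260199999999999*y^2 + 5.936*y + 2.2291)/(10.7584*y^6 - 20.8608*y^5 + 9.4564*y^4 + 4.1128*y^3 - 3.3608*y^2 - 0.106*y + 0.2809)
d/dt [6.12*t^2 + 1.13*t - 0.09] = 12.24*t + 1.13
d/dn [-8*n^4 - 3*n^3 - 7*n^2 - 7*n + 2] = -32*n^3 - 9*n^2 - 14*n - 7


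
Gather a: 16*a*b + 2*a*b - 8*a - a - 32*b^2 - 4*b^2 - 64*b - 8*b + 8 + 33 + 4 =a*(18*b - 9) - 36*b^2 - 72*b + 45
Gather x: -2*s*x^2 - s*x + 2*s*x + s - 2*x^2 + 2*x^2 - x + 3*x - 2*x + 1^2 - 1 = -2*s*x^2 + s*x + s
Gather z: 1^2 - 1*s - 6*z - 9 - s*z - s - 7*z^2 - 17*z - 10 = -2*s - 7*z^2 + z*(-s - 23) - 18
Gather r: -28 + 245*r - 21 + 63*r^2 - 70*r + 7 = 63*r^2 + 175*r - 42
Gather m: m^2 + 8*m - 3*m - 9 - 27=m^2 + 5*m - 36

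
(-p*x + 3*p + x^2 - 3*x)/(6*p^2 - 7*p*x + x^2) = (x - 3)/(-6*p + x)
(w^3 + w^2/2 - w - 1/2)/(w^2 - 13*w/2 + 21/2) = (2*w^3 + w^2 - 2*w - 1)/(2*w^2 - 13*w + 21)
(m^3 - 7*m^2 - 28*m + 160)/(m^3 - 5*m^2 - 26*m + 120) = (m - 8)/(m - 6)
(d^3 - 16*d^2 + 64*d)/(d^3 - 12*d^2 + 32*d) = (d - 8)/(d - 4)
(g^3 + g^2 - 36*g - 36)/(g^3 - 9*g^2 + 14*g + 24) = (g + 6)/(g - 4)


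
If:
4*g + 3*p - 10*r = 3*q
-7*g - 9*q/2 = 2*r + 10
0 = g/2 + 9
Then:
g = -18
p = 26*r/9 + 448/9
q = 232/9 - 4*r/9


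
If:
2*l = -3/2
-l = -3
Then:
No Solution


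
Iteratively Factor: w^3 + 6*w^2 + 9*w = (w)*(w^2 + 6*w + 9) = w*(w + 3)*(w + 3)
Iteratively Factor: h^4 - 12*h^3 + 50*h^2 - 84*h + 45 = (h - 5)*(h^3 - 7*h^2 + 15*h - 9) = (h - 5)*(h - 3)*(h^2 - 4*h + 3) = (h - 5)*(h - 3)^2*(h - 1)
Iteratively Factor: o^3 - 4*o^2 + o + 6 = (o + 1)*(o^2 - 5*o + 6) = (o - 3)*(o + 1)*(o - 2)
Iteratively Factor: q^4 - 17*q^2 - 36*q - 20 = (q + 1)*(q^3 - q^2 - 16*q - 20) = (q - 5)*(q + 1)*(q^2 + 4*q + 4) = (q - 5)*(q + 1)*(q + 2)*(q + 2)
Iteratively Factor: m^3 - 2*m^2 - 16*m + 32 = (m - 4)*(m^2 + 2*m - 8) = (m - 4)*(m + 4)*(m - 2)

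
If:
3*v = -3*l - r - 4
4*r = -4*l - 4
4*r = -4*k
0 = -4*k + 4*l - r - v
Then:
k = 11/5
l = 6/5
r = -11/5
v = -9/5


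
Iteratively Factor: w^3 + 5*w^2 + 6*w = (w + 2)*(w^2 + 3*w) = (w + 2)*(w + 3)*(w)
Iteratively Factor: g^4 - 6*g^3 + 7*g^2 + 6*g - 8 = (g - 2)*(g^3 - 4*g^2 - g + 4) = (g - 2)*(g + 1)*(g^2 - 5*g + 4) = (g - 4)*(g - 2)*(g + 1)*(g - 1)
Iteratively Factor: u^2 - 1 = (u - 1)*(u + 1)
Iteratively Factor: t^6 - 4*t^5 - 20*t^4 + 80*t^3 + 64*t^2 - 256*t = (t - 2)*(t^5 - 2*t^4 - 24*t^3 + 32*t^2 + 128*t) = (t - 2)*(t + 4)*(t^4 - 6*t^3 + 32*t) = (t - 4)*(t - 2)*(t + 4)*(t^3 - 2*t^2 - 8*t) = (t - 4)*(t - 2)*(t + 2)*(t + 4)*(t^2 - 4*t) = (t - 4)^2*(t - 2)*(t + 2)*(t + 4)*(t)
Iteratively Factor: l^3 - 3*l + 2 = (l - 1)*(l^2 + l - 2) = (l - 1)^2*(l + 2)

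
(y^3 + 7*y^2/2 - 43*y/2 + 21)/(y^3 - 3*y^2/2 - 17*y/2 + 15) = (2*y^2 + 11*y - 21)/(2*y^2 + y - 15)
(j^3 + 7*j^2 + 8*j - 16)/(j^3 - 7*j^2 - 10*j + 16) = (j^2 + 8*j + 16)/(j^2 - 6*j - 16)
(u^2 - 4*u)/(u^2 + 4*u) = (u - 4)/(u + 4)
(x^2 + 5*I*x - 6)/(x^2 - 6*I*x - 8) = (-x^2 - 5*I*x + 6)/(-x^2 + 6*I*x + 8)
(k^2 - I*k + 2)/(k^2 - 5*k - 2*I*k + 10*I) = (k + I)/(k - 5)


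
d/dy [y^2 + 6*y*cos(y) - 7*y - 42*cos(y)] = -6*y*sin(y) + 2*y + 42*sin(y) + 6*cos(y) - 7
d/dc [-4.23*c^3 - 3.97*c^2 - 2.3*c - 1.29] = -12.69*c^2 - 7.94*c - 2.3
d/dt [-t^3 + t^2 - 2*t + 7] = -3*t^2 + 2*t - 2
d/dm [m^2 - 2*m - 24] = 2*m - 2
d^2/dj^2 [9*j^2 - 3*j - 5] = 18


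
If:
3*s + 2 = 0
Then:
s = -2/3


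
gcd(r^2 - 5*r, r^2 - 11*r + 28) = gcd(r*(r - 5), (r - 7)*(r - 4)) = 1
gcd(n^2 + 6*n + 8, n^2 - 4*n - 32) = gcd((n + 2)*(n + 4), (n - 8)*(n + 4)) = n + 4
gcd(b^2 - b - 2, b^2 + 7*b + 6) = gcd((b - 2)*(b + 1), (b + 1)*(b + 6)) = b + 1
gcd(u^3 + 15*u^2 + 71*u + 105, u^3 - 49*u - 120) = u^2 + 8*u + 15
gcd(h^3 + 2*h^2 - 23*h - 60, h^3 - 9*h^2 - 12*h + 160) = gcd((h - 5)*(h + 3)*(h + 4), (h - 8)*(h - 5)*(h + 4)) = h^2 - h - 20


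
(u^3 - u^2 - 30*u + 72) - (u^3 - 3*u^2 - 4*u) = 2*u^2 - 26*u + 72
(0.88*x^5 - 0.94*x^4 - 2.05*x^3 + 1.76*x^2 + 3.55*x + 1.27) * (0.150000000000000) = 0.132*x^5 - 0.141*x^4 - 0.3075*x^3 + 0.264*x^2 + 0.5325*x + 0.1905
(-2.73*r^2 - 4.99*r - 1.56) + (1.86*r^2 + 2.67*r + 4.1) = -0.87*r^2 - 2.32*r + 2.54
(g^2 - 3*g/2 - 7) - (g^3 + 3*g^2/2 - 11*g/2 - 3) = -g^3 - g^2/2 + 4*g - 4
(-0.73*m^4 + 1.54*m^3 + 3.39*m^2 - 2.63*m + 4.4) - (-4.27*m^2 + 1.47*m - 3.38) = -0.73*m^4 + 1.54*m^3 + 7.66*m^2 - 4.1*m + 7.78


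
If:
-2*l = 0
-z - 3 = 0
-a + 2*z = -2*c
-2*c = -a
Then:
No Solution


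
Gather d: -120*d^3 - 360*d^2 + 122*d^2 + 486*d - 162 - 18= -120*d^3 - 238*d^2 + 486*d - 180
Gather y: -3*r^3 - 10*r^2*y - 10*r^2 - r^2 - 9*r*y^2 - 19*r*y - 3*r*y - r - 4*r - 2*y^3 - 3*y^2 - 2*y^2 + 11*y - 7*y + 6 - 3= -3*r^3 - 11*r^2 - 5*r - 2*y^3 + y^2*(-9*r - 5) + y*(-10*r^2 - 22*r + 4) + 3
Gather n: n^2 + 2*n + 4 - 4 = n^2 + 2*n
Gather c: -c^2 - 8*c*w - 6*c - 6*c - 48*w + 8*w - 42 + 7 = -c^2 + c*(-8*w - 12) - 40*w - 35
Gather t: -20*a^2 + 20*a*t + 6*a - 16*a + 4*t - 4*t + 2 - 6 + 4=-20*a^2 + 20*a*t - 10*a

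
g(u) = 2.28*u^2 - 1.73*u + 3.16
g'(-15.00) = -70.13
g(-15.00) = 542.11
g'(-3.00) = -15.41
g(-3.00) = 28.87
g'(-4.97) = -24.39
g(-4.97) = 68.08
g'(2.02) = 7.48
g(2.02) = 8.97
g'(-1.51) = -8.62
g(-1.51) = 10.97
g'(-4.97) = -24.39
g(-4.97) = 68.08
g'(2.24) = 8.48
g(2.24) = 10.72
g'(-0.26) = -2.92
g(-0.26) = 3.76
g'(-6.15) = -29.77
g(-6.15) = 100.03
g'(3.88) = 15.96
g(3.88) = 30.77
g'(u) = 4.56*u - 1.73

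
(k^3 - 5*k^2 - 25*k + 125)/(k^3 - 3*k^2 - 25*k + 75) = (k - 5)/(k - 3)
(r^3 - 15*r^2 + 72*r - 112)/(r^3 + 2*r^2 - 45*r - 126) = (r^2 - 8*r + 16)/(r^2 + 9*r + 18)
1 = 1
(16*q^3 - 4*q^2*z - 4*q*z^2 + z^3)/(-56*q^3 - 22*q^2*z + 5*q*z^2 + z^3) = (-2*q + z)/(7*q + z)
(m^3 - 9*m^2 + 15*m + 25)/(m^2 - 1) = (m^2 - 10*m + 25)/(m - 1)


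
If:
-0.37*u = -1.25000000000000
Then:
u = 3.38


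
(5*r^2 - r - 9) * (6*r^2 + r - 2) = 30*r^4 - r^3 - 65*r^2 - 7*r + 18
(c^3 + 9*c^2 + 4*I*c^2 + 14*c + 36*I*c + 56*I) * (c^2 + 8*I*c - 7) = c^5 + 9*c^4 + 12*I*c^4 - 25*c^3 + 108*I*c^3 - 351*c^2 + 140*I*c^2 - 546*c - 252*I*c - 392*I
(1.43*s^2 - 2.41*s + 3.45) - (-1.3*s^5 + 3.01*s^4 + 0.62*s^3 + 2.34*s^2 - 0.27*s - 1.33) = 1.3*s^5 - 3.01*s^4 - 0.62*s^3 - 0.91*s^2 - 2.14*s + 4.78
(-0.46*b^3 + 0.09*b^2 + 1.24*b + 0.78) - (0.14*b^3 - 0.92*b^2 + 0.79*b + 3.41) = -0.6*b^3 + 1.01*b^2 + 0.45*b - 2.63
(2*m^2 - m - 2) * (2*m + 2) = 4*m^3 + 2*m^2 - 6*m - 4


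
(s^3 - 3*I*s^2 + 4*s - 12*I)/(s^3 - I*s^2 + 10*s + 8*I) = (s^2 - 5*I*s - 6)/(s^2 - 3*I*s + 4)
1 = 1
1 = 1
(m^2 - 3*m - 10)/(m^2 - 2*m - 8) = (m - 5)/(m - 4)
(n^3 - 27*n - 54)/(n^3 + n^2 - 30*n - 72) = (n + 3)/(n + 4)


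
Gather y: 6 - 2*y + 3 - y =9 - 3*y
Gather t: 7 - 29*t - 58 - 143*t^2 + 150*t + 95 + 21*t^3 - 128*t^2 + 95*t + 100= 21*t^3 - 271*t^2 + 216*t + 144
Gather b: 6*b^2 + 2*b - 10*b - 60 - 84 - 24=6*b^2 - 8*b - 168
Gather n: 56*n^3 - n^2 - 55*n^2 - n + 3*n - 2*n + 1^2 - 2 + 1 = 56*n^3 - 56*n^2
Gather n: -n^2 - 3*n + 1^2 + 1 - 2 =-n^2 - 3*n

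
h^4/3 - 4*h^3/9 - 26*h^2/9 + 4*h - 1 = (h/3 + 1)*(h - 3)*(h - 1)*(h - 1/3)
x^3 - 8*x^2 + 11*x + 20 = (x - 5)*(x - 4)*(x + 1)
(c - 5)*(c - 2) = c^2 - 7*c + 10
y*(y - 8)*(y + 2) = y^3 - 6*y^2 - 16*y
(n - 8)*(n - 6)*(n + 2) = n^3 - 12*n^2 + 20*n + 96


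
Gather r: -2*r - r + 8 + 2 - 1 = 9 - 3*r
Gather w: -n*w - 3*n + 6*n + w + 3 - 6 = 3*n + w*(1 - n) - 3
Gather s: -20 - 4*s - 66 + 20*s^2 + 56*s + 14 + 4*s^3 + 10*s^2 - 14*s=4*s^3 + 30*s^2 + 38*s - 72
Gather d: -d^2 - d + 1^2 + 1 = -d^2 - d + 2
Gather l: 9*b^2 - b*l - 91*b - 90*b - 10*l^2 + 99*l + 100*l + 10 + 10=9*b^2 - 181*b - 10*l^2 + l*(199 - b) + 20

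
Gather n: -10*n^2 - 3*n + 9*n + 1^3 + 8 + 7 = -10*n^2 + 6*n + 16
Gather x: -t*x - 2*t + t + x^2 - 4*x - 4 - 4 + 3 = -t + x^2 + x*(-t - 4) - 5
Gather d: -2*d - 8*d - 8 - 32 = -10*d - 40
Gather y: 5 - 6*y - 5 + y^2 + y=y^2 - 5*y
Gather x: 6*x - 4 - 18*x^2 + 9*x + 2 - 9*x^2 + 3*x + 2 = -27*x^2 + 18*x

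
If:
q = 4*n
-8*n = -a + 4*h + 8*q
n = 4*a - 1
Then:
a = q/16 + 1/4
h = 1/16 - 159*q/64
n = q/4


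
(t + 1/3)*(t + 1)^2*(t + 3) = t^4 + 16*t^3/3 + 26*t^2/3 + 16*t/3 + 1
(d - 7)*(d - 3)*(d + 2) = d^3 - 8*d^2 + d + 42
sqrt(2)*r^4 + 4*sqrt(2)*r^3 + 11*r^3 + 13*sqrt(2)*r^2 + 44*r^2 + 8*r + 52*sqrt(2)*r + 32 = (r + 4)*(r + sqrt(2))*(r + 4*sqrt(2))*(sqrt(2)*r + 1)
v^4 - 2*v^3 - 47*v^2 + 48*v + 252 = (v - 7)*(v - 3)*(v + 2)*(v + 6)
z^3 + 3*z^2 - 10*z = z*(z - 2)*(z + 5)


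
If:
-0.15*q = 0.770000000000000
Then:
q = -5.13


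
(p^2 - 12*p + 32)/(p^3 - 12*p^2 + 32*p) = 1/p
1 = 1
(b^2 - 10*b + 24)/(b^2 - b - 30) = (b - 4)/(b + 5)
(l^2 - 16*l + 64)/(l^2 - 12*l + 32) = (l - 8)/(l - 4)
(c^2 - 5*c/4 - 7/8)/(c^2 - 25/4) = (8*c^2 - 10*c - 7)/(2*(4*c^2 - 25))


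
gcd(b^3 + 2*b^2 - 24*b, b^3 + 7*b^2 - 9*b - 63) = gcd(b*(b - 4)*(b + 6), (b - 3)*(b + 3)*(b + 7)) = 1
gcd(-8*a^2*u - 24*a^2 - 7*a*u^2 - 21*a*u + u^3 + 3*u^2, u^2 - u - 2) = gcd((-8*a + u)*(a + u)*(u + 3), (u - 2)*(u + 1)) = 1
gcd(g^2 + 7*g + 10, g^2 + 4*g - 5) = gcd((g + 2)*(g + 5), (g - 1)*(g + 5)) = g + 5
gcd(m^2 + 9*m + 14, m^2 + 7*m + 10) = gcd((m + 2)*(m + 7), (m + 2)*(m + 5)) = m + 2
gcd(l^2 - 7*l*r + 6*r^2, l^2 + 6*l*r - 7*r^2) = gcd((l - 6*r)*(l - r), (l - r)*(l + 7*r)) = -l + r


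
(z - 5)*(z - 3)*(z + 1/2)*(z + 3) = z^4 - 9*z^3/2 - 23*z^2/2 + 81*z/2 + 45/2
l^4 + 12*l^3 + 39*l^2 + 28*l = l*(l + 1)*(l + 4)*(l + 7)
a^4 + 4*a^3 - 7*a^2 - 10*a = a*(a - 2)*(a + 1)*(a + 5)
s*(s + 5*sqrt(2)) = s^2 + 5*sqrt(2)*s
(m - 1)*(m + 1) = m^2 - 1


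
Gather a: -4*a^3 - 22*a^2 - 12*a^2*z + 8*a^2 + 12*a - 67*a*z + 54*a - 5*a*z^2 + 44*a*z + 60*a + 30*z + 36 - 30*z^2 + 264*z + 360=-4*a^3 + a^2*(-12*z - 14) + a*(-5*z^2 - 23*z + 126) - 30*z^2 + 294*z + 396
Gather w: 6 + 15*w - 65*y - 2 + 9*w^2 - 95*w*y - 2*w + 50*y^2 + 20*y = 9*w^2 + w*(13 - 95*y) + 50*y^2 - 45*y + 4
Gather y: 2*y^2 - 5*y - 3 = 2*y^2 - 5*y - 3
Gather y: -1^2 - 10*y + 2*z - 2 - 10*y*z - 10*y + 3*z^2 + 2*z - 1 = y*(-10*z - 20) + 3*z^2 + 4*z - 4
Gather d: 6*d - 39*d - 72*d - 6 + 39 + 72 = 105 - 105*d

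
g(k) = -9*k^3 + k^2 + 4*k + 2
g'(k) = -27*k^2 + 2*k + 4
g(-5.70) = 1678.43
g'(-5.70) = -884.63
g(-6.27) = 2234.66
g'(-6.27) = -1069.99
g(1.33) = -12.08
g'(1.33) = -41.10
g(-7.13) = 3286.52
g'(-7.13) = -1382.86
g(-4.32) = 728.98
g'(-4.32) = -508.52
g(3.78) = -454.68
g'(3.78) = -374.23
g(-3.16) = 283.34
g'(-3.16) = -271.93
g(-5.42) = 1442.68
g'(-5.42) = -800.00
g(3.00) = -220.00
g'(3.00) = -233.00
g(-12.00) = 15650.00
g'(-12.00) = -3908.00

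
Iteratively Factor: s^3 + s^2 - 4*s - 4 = (s + 2)*(s^2 - s - 2) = (s - 2)*(s + 2)*(s + 1)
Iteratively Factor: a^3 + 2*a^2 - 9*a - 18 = (a + 2)*(a^2 - 9) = (a - 3)*(a + 2)*(a + 3)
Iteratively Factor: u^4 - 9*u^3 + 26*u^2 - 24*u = (u - 2)*(u^3 - 7*u^2 + 12*u) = (u - 3)*(u - 2)*(u^2 - 4*u) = (u - 4)*(u - 3)*(u - 2)*(u)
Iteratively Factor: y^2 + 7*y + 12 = (y + 4)*(y + 3)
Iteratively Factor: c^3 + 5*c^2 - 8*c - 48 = (c + 4)*(c^2 + c - 12) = (c - 3)*(c + 4)*(c + 4)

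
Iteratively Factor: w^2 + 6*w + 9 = (w + 3)*(w + 3)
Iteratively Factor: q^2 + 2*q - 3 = (q + 3)*(q - 1)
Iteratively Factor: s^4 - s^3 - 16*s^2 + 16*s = (s)*(s^3 - s^2 - 16*s + 16) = s*(s - 1)*(s^2 - 16) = s*(s - 1)*(s + 4)*(s - 4)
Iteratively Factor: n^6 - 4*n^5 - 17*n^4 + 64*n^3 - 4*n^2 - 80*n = (n - 2)*(n^5 - 2*n^4 - 21*n^3 + 22*n^2 + 40*n) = n*(n - 2)*(n^4 - 2*n^3 - 21*n^2 + 22*n + 40) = n*(n - 2)*(n + 4)*(n^3 - 6*n^2 + 3*n + 10) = n*(n - 2)*(n + 1)*(n + 4)*(n^2 - 7*n + 10) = n*(n - 5)*(n - 2)*(n + 1)*(n + 4)*(n - 2)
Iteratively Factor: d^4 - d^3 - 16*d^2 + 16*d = (d - 4)*(d^3 + 3*d^2 - 4*d) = (d - 4)*(d + 4)*(d^2 - d) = d*(d - 4)*(d + 4)*(d - 1)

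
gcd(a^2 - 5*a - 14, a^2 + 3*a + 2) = a + 2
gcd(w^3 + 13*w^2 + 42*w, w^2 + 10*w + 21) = w + 7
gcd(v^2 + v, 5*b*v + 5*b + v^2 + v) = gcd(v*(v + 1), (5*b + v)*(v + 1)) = v + 1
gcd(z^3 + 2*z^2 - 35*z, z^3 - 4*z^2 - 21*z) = z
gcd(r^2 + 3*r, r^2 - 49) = 1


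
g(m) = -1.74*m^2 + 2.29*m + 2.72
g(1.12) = 3.10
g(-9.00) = -158.83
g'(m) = 2.29 - 3.48*m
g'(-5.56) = 21.64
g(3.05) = -6.48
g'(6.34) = -19.77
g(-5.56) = -63.80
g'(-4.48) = 17.88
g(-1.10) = -1.90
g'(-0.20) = 2.99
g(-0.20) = 2.19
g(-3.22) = -22.69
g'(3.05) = -8.32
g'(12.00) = -39.47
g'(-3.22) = 13.50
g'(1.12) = -1.61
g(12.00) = -220.36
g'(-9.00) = 33.61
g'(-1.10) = 6.12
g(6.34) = -52.70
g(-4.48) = -42.46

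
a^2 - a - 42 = (a - 7)*(a + 6)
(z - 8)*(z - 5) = z^2 - 13*z + 40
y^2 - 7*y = y*(y - 7)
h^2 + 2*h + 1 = (h + 1)^2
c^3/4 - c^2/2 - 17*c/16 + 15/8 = (c/4 + 1/2)*(c - 5/2)*(c - 3/2)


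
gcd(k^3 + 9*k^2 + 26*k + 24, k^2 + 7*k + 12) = k^2 + 7*k + 12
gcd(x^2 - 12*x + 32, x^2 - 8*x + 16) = x - 4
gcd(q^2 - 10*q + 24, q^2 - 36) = q - 6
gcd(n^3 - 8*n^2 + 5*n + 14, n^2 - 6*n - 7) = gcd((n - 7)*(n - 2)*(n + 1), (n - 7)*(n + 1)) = n^2 - 6*n - 7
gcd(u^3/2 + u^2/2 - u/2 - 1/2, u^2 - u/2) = 1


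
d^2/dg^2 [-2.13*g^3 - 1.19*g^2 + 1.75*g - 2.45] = -12.78*g - 2.38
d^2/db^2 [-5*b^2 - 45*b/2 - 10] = -10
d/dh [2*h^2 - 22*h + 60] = 4*h - 22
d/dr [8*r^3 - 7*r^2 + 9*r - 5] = 24*r^2 - 14*r + 9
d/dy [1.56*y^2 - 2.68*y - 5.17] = 3.12*y - 2.68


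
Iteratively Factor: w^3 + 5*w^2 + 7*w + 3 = (w + 1)*(w^2 + 4*w + 3) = (w + 1)^2*(w + 3)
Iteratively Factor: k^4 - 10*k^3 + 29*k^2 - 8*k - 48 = (k - 3)*(k^3 - 7*k^2 + 8*k + 16) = (k - 4)*(k - 3)*(k^2 - 3*k - 4) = (k - 4)*(k - 3)*(k + 1)*(k - 4)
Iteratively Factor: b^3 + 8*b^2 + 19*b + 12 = (b + 3)*(b^2 + 5*b + 4) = (b + 3)*(b + 4)*(b + 1)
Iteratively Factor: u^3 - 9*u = (u)*(u^2 - 9) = u*(u + 3)*(u - 3)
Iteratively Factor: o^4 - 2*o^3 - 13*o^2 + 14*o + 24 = (o - 2)*(o^3 - 13*o - 12) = (o - 2)*(o + 1)*(o^2 - o - 12) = (o - 4)*(o - 2)*(o + 1)*(o + 3)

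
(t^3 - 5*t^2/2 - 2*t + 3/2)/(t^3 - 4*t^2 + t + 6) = (t - 1/2)/(t - 2)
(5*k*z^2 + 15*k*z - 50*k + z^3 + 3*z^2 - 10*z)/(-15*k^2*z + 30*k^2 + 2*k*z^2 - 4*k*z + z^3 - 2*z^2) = (z + 5)/(-3*k + z)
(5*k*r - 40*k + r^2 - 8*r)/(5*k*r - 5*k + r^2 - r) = (r - 8)/(r - 1)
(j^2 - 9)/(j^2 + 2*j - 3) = (j - 3)/(j - 1)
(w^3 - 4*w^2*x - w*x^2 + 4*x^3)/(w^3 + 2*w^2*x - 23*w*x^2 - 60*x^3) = (w^3 - 4*w^2*x - w*x^2 + 4*x^3)/(w^3 + 2*w^2*x - 23*w*x^2 - 60*x^3)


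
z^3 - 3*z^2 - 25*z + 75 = (z - 5)*(z - 3)*(z + 5)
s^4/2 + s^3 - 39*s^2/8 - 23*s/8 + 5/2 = (s/2 + 1/2)*(s - 5/2)*(s - 1/2)*(s + 4)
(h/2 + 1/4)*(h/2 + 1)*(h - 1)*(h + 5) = h^4/4 + 13*h^3/8 + 3*h^2/2 - 17*h/8 - 5/4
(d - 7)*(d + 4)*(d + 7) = d^3 + 4*d^2 - 49*d - 196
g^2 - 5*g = g*(g - 5)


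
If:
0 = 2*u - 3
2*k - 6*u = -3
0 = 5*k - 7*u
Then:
No Solution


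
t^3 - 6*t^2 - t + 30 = (t - 5)*(t - 3)*(t + 2)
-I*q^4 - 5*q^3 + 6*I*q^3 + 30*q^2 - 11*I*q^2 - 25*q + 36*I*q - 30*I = (q - 5)*(q - 6*I)*(q + I)*(-I*q + I)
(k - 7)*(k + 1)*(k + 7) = k^3 + k^2 - 49*k - 49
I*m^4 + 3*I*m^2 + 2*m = m*(m - I)*(m + 2*I)*(I*m + 1)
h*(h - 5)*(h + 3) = h^3 - 2*h^2 - 15*h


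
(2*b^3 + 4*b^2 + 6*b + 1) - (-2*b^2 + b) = 2*b^3 + 6*b^2 + 5*b + 1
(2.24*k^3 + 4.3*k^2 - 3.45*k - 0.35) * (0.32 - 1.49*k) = -3.3376*k^4 - 5.6902*k^3 + 6.5165*k^2 - 0.5825*k - 0.112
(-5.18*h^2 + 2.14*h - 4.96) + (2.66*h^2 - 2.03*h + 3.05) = -2.52*h^2 + 0.11*h - 1.91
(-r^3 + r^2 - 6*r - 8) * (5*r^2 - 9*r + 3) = -5*r^5 + 14*r^4 - 42*r^3 + 17*r^2 + 54*r - 24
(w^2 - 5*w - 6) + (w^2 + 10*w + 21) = 2*w^2 + 5*w + 15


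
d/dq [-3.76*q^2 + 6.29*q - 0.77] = 6.29 - 7.52*q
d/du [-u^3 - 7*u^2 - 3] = u*(-3*u - 14)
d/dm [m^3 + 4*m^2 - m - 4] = 3*m^2 + 8*m - 1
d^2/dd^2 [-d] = 0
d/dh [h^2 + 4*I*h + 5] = 2*h + 4*I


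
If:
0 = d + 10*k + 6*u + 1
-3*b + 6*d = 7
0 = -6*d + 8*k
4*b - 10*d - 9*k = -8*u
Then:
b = -2455/723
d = -128/241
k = -96/241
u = 847/1446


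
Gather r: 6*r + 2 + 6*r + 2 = 12*r + 4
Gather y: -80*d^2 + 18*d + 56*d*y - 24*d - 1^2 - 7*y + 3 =-80*d^2 - 6*d + y*(56*d - 7) + 2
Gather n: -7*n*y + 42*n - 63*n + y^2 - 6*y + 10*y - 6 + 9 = n*(-7*y - 21) + y^2 + 4*y + 3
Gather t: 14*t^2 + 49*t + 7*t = 14*t^2 + 56*t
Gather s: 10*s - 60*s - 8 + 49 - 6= 35 - 50*s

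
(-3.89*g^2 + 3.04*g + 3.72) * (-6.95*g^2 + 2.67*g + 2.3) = 27.0355*g^4 - 31.5143*g^3 - 26.6842*g^2 + 16.9244*g + 8.556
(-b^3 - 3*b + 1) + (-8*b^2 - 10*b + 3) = -b^3 - 8*b^2 - 13*b + 4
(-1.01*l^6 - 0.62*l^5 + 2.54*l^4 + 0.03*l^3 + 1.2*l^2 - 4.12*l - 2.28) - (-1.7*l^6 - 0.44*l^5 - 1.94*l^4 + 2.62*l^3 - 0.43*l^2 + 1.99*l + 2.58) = 0.69*l^6 - 0.18*l^5 + 4.48*l^4 - 2.59*l^3 + 1.63*l^2 - 6.11*l - 4.86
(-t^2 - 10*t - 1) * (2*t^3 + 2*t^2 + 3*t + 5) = -2*t^5 - 22*t^4 - 25*t^3 - 37*t^2 - 53*t - 5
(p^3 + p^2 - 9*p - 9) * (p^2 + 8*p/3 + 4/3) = p^5 + 11*p^4/3 - 5*p^3 - 95*p^2/3 - 36*p - 12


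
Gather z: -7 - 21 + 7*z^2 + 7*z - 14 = 7*z^2 + 7*z - 42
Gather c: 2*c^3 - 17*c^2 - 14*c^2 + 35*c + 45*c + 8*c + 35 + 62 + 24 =2*c^3 - 31*c^2 + 88*c + 121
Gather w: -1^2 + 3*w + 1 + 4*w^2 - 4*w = 4*w^2 - w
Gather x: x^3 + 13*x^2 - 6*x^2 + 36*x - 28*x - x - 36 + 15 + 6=x^3 + 7*x^2 + 7*x - 15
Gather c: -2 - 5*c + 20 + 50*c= 45*c + 18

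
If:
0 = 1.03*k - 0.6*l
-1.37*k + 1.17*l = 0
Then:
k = 0.00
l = 0.00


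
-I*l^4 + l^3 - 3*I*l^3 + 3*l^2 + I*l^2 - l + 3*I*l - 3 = (l - 1)*(l + 3)*(l + I)*(-I*l - I)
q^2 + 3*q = q*(q + 3)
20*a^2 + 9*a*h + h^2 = (4*a + h)*(5*a + h)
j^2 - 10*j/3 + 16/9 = (j - 8/3)*(j - 2/3)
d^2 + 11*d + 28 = (d + 4)*(d + 7)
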